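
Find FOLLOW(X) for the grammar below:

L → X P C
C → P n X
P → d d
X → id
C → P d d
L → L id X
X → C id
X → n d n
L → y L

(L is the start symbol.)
{ $, 'd', 'id' }

To compute FOLLOW(X), find every occurrence of X on a right-hand side N → α X β: add FIRST(β) \ {ε}, and if β is empty or nullable also add FOLLOW(N). Iterate to a fixed point.

In L → X P C: X is followed by P C, add FIRST(P C) \ {ε} = { 'd' }
In C → P n X: X is at the end, add FOLLOW(C)
In L → L id X: X is at the end, add FOLLOW(L)

The FOLLOW sets referred to above (computed the same way, to a fixed point):
  FOLLOW(C) = { $, 'id' }
  FOLLOW(L) = { $, 'id' }

Taking the union: FOLLOW(X) = { $, 'd', 'id' }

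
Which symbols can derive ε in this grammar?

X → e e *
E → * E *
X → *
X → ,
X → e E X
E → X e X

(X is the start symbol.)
None

A non-terminal is nullable if it can derive ε (the empty string): either it has an ε-production, or it has a production whose right-hand side consists entirely of nullable non-terminals.

There are no ε-productions, so no non-terminal can derive ε.
No non-terminals are nullable.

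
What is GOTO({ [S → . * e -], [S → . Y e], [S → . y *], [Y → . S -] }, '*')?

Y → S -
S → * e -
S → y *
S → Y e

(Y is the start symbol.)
{ [S → * . e -] }

GOTO(I, '*') = CLOSURE({ [A → αX.β] : [A → α.Xβ] ∈ I, X = '*' })

Items with dot before '*', with the dot advanced:
  [S → . * e -] → [S → * . e -]
Closure adds nothing (no advanced item has the dot before a non-terminal).

GOTO = { [S → * . e -] }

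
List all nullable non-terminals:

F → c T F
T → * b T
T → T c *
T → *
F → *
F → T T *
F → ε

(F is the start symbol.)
{ 'F' }

A non-terminal is nullable if it can derive ε (the empty string): either it has an ε-production, or it has a production whose right-hand side consists entirely of nullable non-terminals.

ε-productions: F → ε
So F is immediately nullable.
No further non-terminal can be added: every production for the remaining non-terminals contains a terminal or a non-nullable non-terminal.
Nullable = { 'F' }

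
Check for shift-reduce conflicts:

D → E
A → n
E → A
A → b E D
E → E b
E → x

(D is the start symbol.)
A shift-reduce conflict occurs when an LR(0) state has both:
  - a complete (reduce) item [A → α .] (dot at the end), and
  - a shift item [B → β . c γ] (dot before a terminal).

Augment with D' → D and build the canonical LR(0) collection (I0 = CLOSURE({[D' → . D]}), then GOTO on every symbol after a dot until no new states appear). It has 11 states:
  I0: { [A → . b E D], [A → . n], [D → . E], [D' → . D], [E → . A], [E → . E b], [E → . x] }  — shift
  I1: { [E → A .] }  — reduce
  I2: { [D' → D .] }  — accept
  I3: { [D → E .], [E → E . b] }  — shift, reduce
  I4: { [A → . b E D], [A → . n], [A → b . E D], [E → . A], [E → . E b], [E → . x] }  — shift
  I5: { [A → n .] }  — reduce
  I6: { [E → x .] }  — reduce
  I7: { [A → . b E D], [A → . n], [A → b E . D], [D → . E], [E → . A], [E → . E b], [E → . x], [E → E . b] }  — shift
  I8: { [A → b E D .] }  — reduce
  I9: { [A → . b E D], [A → . n], [A → b . E D], [E → . A], [E → . E b], [E → . x], [E → E b .] }  — shift, reduce
  I10: { [E → E b .] }  — reduce

I3 contains reduce item [D → E .] and shift item [E → E . b] — shift-reduce conflict.
I9 contains reduce item [E → E b .] and shift items [A → . b E D], [A → . n], [E → . x] — shift-reduce conflict.

Answer: Yes — I3: [D → E .] vs [E → E . b]; I9: [E → E b .] vs [A → . b E D]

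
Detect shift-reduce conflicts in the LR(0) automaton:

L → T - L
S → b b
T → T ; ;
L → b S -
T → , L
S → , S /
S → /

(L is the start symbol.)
No shift-reduce conflicts

A shift-reduce conflict occurs when an LR(0) state has both:
  - a complete (reduce) item [A → α .] (dot at the end), and
  - a shift item [B → β . c γ] (dot before a terminal).

Augment with L' → L and build the canonical LR(0) collection (I0 = CLOSURE({[L' → . L]}), then GOTO on every symbol after a dot until no new states appear). It has 18 states:
  I0: { [L → . T - L], [L → . b S -], [L' → . L], [T → . , L], [T → . T ; ;] }  — shift
  I1: { [L → . T - L], [L → . b S -], [T → , . L], [T → . , L], [T → . T ; ;] }  — shift
  I2: { [L' → L .] }  — accept
  I3: { [L → T . - L], [T → T . ; ;] }  — shift
  I4: { [L → b . S -], [S → . , S /], [S → . /], [S → . b b] }  — shift
  I5: { [S → , . S /], [S → . , S /], [S → . /], [S → . b b] }  — shift
  I6: { [S → / .] }  — reduce
  I7: { [L → b S . -] }  — shift
  I8: { [S → b . b] }  — shift
  I9: { [S → b b .] }  — reduce
  I10: { [L → b S - .] }  — reduce
  I11: { [S → , S . /] }  — shift
  I12: { [S → , S / .] }  — reduce
  I13: { [L → . T - L], [L → . b S -], [L → T - . L], [T → . , L], [T → . T ; ;] }  — shift
  I14: { [T → T ; . ;] }  — shift
  I15: { [T → T ; ; .] }  — reduce
  I16: { [L → T - L .] }  — reduce
  I17: { [T → , L .] }  — reduce

No state contains both a complete item and a shift item.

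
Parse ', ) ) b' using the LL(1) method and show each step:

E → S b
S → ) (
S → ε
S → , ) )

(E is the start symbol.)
LL(1) parsing maintains a stack (initially the start symbol over $) and the input. At each step: if the stack top is a terminal, match it against the current input token; if it is a non-terminal N, replace it with the RHS of M[N, lookahead] (the unique production whose predict set contains the lookahead).

Stack is shown with the top on the left.

Stack      Input      Action
----------------------------
E $        , ) ) b $  output E → S b
S b $      , ) ) b $  output S → , ) )
, ) ) b $  , ) ) b $  match ','
) ) b $    ) ) b $    match ')'
) b $      ) b $      match ')'
b $        b $        match 'b'
$          $          accept

The string is accepted.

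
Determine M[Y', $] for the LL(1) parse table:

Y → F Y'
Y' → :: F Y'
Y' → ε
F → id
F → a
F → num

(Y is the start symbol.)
To find M[Y', $], we find productions for Y' where $ is in the predict set (PREDICT(N → α) = (FIRST(α) \ {ε}) ∪ (FOLLOW(N) if α ⇒* ε)).

Relevant sets:
  FOLLOW(Y') = { $ }

Y' → :: F Y': PREDICT = { '::' }
Y' → ε: PREDICT = { $ }
  $ is in predict set, so this production goes in M[Y', $]

M[Y', $] = Y' → ε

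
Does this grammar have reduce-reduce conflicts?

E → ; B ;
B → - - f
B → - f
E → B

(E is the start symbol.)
Augment with E' → E and build the canonical LR(0) collection (I0 = CLOSURE({[E' → . E]}), then GOTO on every symbol after a dot until no new states appear). It has 10 states:
  I0: { [B → . - - f], [B → . - f], [E → . ; B ;], [E → . B], [E' → . E] }  — shift
  I1: { [B → - . - f], [B → - . f] }  — shift
  I2: { [B → . - - f], [B → . - f], [E → ; . B ;] }  — shift
  I3: { [E → B .] }  — reduce
  I4: { [E' → E .] }  — accept
  I5: { [E → ; B . ;] }  — shift
  I6: { [E → ; B ; .] }  — reduce
  I7: { [B → - - . f] }  — shift
  I8: { [B → - f .] }  — reduce
  I9: { [B → - - f .] }  — reduce

No state contains more than one complete item.

Answer: No reduce-reduce conflicts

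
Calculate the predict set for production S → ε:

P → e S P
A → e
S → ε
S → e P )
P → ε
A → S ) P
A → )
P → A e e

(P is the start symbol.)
PREDICT(S → ε) = (FIRST(RHS) \ {ε}) ∪ (FOLLOW(S) if ε ∈ FIRST(RHS), i.e. RHS ⇒* ε)
The right-hand side is ε (FIRST(ε) = { ε }), so the predict set is FOLLOW(S) = { $, ')', 'e' }
PREDICT(S → ε) = { $, ')', 'e' }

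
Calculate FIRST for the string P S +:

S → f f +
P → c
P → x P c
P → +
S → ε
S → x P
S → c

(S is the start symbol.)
FIRST sets of the non-terminals involved (from the grammar, by fixed-point iteration):
  FIRST(P) = { '+', 'c', 'x' }

To compute FIRST(P S +), process the symbols left to right:
Symbol P is a non-terminal. Add FIRST(P) \ {ε} = { '+', 'c', 'x' }
P is not nullable (ε ∉ FIRST(P)), so stop here.
FIRST(P S +) = { '+', 'c', 'x' }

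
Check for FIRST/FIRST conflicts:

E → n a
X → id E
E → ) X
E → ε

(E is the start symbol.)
No FIRST/FIRST conflicts.

A FIRST/FIRST conflict occurs when two productions N → α and N → β for the same non-terminal have FIRST(α) ∩ FIRST(β) ≠ ∅ (with ε ∈ FIRST of a nullable right-hand side, so two nullable alternatives also conflict).

Productions for E:
  E → n a: FIRST = { 'n' }
  E → ) X: FIRST = { ')' }
  E → ε: FIRST = { ε }
X has only one production, so no FIRST/FIRST conflict is possible there.

All alternatives of each non-terminal have pairwise disjoint FIRST sets.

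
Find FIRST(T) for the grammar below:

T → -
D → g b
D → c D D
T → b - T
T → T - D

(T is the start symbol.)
To compute FIRST(T), examine every production with T on the left-hand side, reading each right-hand side left to right until a non-nullable symbol is reached.

From T → -:
  - '-' is a terminal: add '-' and stop
From T → b - T:
  - b is a terminal: add 'b' and stop
From T → T - D:
  - T is the symbol being defined: contributes nothing new
    T is not nullable, so stop

Collecting: FIRST(T) = { '-', 'b' }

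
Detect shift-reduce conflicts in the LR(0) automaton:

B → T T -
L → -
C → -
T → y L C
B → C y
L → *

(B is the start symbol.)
No shift-reduce conflicts

A shift-reduce conflict occurs when an LR(0) state has both:
  - a complete (reduce) item [A → α .] (dot at the end), and
  - a shift item [B → β . c γ] (dot before a terminal).

Augment with B' → B and build the canonical LR(0) collection (I0 = CLOSURE({[B' → . B]}), then GOTO on every symbol after a dot until no new states appear). It has 13 states:
  I0: { [B → . C y], [B → . T T -], [B' → . B], [C → . -], [T → . y L C] }  — shift
  I1: { [C → - .] }  — reduce
  I2: { [B' → B .] }  — accept
  I3: { [B → C . y] }  — shift
  I4: { [B → T . T -], [T → . y L C] }  — shift
  I5: { [L → . *], [L → . -], [T → y . L C] }  — shift
  I6: { [L → * .] }  — reduce
  I7: { [L → - .] }  — reduce
  I8: { [C → . -], [T → y L . C] }  — shift
  I9: { [T → y L C .] }  — reduce
  I10: { [B → T T . -] }  — shift
  I11: { [B → T T - .] }  — reduce
  I12: { [B → C y .] }  — reduce

No state contains both a complete item and a shift item.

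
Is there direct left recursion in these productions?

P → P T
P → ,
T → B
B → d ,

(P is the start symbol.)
Yes, P is left-recursive

Direct left recursion occurs when N → N α for some non-terminal N (the right-hand side begins with the left-hand side itself).

P → P T: LEFT RECURSIVE (starts with P)
P → ,: starts with ','
T → B: starts with B
B → d ,: starts with d

The grammar has direct left recursion on: P.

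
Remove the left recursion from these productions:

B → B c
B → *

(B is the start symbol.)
B → * B'
B' → c B'
B' → ε

B is directly left-recursive. The standard transformation for
  A → A α₁ | ... | A α_m | β₁ | ... | β_n
is
  A  → β₁ A' | ... | β_n A'
  A' → α₁ A' | ... | α_m A' | ε

B → * becomes B → * B'
B → B c becomes B' → c B'
Add B' → ε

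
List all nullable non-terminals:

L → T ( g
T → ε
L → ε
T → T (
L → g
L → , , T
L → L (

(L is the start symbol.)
ε-productions: T → ε, L → ε
So T, L are immediately nullable.
Every non-terminal is now nullable.
Nullable = { 'L', 'T' }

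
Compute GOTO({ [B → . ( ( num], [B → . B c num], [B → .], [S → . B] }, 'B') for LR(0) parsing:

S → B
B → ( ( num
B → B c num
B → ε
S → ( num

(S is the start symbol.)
GOTO(I, 'B') = CLOSURE({ [A → αX.β] : [A → α.Xβ] ∈ I, X = 'B' })

Items with dot before 'B', with the dot advanced:
  [B → . B c num] → [B → B . c num]
  [S → . B] → [S → B .]
Closure adds nothing (no advanced item has the dot before a non-terminal).

GOTO = { [B → B . c num], [S → B .] }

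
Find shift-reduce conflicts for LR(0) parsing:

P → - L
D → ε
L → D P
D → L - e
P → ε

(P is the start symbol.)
Yes — I0: [P → .] vs [P → . - L]; I3: [P → .] vs [P → . - L]; I4: [P → - L .] vs [D → L . - e]

A shift-reduce conflict occurs when an LR(0) state has both:
  - a complete (reduce) item [A → α .] (dot at the end), and
  - a shift item [B → β . c γ] (dot before a terminal).

Augment with P' → P and build the canonical LR(0) collection (I0 = CLOSURE({[P' → . P]}), then GOTO on every symbol after a dot until no new states appear). It has 8 states:
  I0: { [P → . - L], [P → .], [P' → . P] }  — shift, reduce
  I1: { [D → . L - e], [D → .], [L → . D P], [P → - . L] }  — reduce
  I2: { [P' → P .] }  — accept
  I3: { [L → D . P], [P → . - L], [P → .] }  — shift, reduce
  I4: { [D → L . - e], [P → - L .] }  — shift, reduce
  I5: { [D → L - . e] }  — shift
  I6: { [D → L - e .] }  — reduce
  I7: { [L → D P .] }  — reduce

I0 contains reduce item [P → .] and shift item [P → . - L] — shift-reduce conflict.
I3 contains reduce item [P → .] and shift item [P → . - L] — shift-reduce conflict.
I4 contains reduce item [P → - L .] and shift item [D → L . - e] — shift-reduce conflict.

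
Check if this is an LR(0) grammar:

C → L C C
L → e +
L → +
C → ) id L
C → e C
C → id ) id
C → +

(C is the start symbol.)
Augment with C' → C and build the canonical LR(0) collection (I0 = CLOSURE({[C' → . C]}), then GOTO on every symbol after a dot until no new states appear). It has 18 states:
  I0: { [C → . ) id L], [C → . +], [C → . L C C], [C → . e C], [C → . id ) id], [C' → . C], [L → . +], [L → . e +] }  — shift
  I1: { [C → ) . id L] }  — shift
  I2: { [C → + .], [L → + .] }  — 2 reduces
  I3: { [C' → C .] }  — accept
  I4: { [C → . ) id L], [C → . +], [C → . L C C], [C → . e C], [C → . id ) id], [C → L . C C], [L → . +], [L → . e +] }  — shift
  I5: { [C → . ) id L], [C → . +], [C → . L C C], [C → . e C], [C → . id ) id], [C → e . C], [L → . +], [L → . e +], [L → e . +] }  — shift
  I6: { [C → id . ) id] }  — shift
  I7: { [C → id ) . id] }  — shift
  I8: { [C → id ) id .] }  — reduce
  I9: { [C → + .], [L → + .], [L → e + .] }  — 3 reduces
  I10: { [C → e C .] }  — reduce
  I11: { [C → . ) id L], [C → . +], [C → . L C C], [C → . e C], [C → . id ) id], [C → L C . C], [L → . +], [L → . e +] }  — shift
  I12: { [C → L C C .] }  — reduce
  I13: { [C → ) id . L], [L → . +], [L → . e +] }  — shift
  I14: { [L → + .] }  — reduce
  I15: { [C → ) id L .] }  — reduce
  I16: { [L → e . +] }  — shift
  I17: { [L → e + .] }  — reduce

Conflict in state I2:
  Reduce-reduce conflict: [C → + .] and [L → + .]
So the grammar is NOT LR(0).

Answer: No. Reduce-reduce conflict: [C → + .] and [L → + .]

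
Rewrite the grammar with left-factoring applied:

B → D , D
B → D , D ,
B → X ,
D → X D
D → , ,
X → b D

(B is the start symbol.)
B → D , D B'
B' → ε
B' → ,
B → X ,
D → X D
D → , ,
X → b D

Left-factoring transforms A → αβ₁ | αβ₂ into A → αA' and A' → β₁ | β₂
(α is the longest common prefix among the alternatives). Repeat until
no nonterminal has two alternatives with a common prefix.

Round 1: B has alternatives sharing prefix 'D , D'. Introduce B': B → D , D B'
  Add: B' → ε
  Add: B' → ,

No remaining common prefixes — done.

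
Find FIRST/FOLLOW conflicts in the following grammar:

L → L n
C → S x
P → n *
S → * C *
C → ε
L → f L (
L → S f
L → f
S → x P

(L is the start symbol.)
Yes. C → S x with FOLLOW(C) on { '*' }

Nullable non-terminals: C.
FIRST sets used below: FIRST(S) = { '*', 'x' }

C: nullable alternative(s) C → ε; FOLLOW(C) = { '*' }
  C → S x: FIRST \ {ε} = { '*', 'x' } — overlaps FOLLOW(C) on { '*' }: CONFLICT
  C → ε: FIRST \ {ε} = { } — this is the only nullable alternative, skip

L, P, S have no nullable alternative, so no FIRST/FOLLOW check is needed there.

So the grammar has 1 FIRST/FOLLOW conflict (marked CONFLICT above).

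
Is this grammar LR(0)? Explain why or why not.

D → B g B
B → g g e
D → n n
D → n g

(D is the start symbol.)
Yes, the grammar is LR(0)

A grammar is LR(0) if no state in the canonical LR(0) collection has:
  - both a shift item (dot before a terminal) and a complete item (shift-reduce conflict), or
  - two or more complete items (reduce-reduce conflict; the accept item [D' → D .] counts as a complete item here).

Augment with D' → D and build the canonical LR(0) collection (I0 = CLOSURE({[D' → . D]}), then GOTO on every symbol after a dot until no new states appear). It has 11 states:
  I0: { [B → . g g e], [D → . B g B], [D → . n g], [D → . n n], [D' → . D] }  — shift
  I1: { [D → B . g B] }  — shift
  I2: { [D' → D .] }  — accept
  I3: { [B → g . g e] }  — shift
  I4: { [D → n . g], [D → n . n] }  — shift
  I5: { [D → n g .] }  — reduce
  I6: { [D → n n .] }  — reduce
  I7: { [B → g g . e] }  — shift
  I8: { [B → g g e .] }  — reduce
  I9: { [B → . g g e], [D → B g . B] }  — shift
  I10: { [D → B g B .] }  — reduce

Every state is either a pure shift/goto state or contains exactly one complete item and nothing to shift — no conflicts. The grammar is LR(0).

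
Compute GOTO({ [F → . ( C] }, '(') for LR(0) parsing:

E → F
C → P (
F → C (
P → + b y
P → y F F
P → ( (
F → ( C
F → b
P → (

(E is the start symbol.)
{ [C → . P (], [F → ( . C], [P → . ( (], [P → . (], [P → . + b y], [P → . y F F] }

GOTO(I, '(') = CLOSURE({ [A → αX.β] : [A → α.Xβ] ∈ I, X = '(' })

Items with dot before '(', with the dot advanced:
  [F → . ( C] → [F → ( . C]
Closure of the advanced items:
  [F → ( . C] has the dot before C: add [C → . P (]
  [C → . P (] has the dot before P: add [P → . + b y], [P → . y F F], [P → . ( (], [P → . (]

GOTO = { [C → . P (], [F → ( . C], [P → . ( (], [P → . (], [P → . + b y], [P → . y F F] }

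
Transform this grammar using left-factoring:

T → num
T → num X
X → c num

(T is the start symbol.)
Left-factoring transforms A → αβ₁ | αβ₂ into A → αA' and A' → β₁ | β₂
(α is the longest common prefix among the alternatives). Repeat until
no nonterminal has two alternatives with a common prefix.

Round 1: T has alternatives sharing prefix 'num'. Introduce T': T → num T'
  Add: T' → ε
  Add: T' → X

No remaining common prefixes — done.

Resulting grammar:
T → num T'
T' → ε
T' → X
X → c num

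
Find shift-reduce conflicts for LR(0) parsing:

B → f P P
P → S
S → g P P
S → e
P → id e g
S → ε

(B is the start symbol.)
A shift-reduce conflict occurs when an LR(0) state has both:
  - a complete (reduce) item [A → α .] (dot at the end), and
  - a shift item [B → β . c γ] (dot before a terminal).

Augment with B' → B and build the canonical LR(0) collection (I0 = CLOSURE({[B' → . B]}), then GOTO on every symbol after a dot until no new states appear). It has 13 states:
  I0: { [B → . f P P], [B' → . B] }  — shift
  I1: { [B' → B .] }  — accept
  I2: { [B → f . P P], [P → . S], [P → . id e g], [S → . e], [S → . g P P], [S → .] }  — shift, reduce
  I3: { [B → f P . P], [P → . S], [P → . id e g], [S → . e], [S → . g P P], [S → .] }  — shift, reduce
  I4: { [P → S .] }  — reduce
  I5: { [S → e .] }  — reduce
  I6: { [P → . S], [P → . id e g], [S → . e], [S → . g P P], [S → .], [S → g . P P] }  — shift, reduce
  I7: { [P → id . e g] }  — shift
  I8: { [P → id e . g] }  — shift
  I9: { [P → id e g .] }  — reduce
  I10: { [P → . S], [P → . id e g], [S → . e], [S → . g P P], [S → .], [S → g P . P] }  — shift, reduce
  I11: { [S → g P P .] }  — reduce
  I12: { [B → f P P .] }  — reduce

I2 contains reduce item [S → .] and shift items [P → . id e g], [S → . e], [S → . g P P] — shift-reduce conflict.
I3 contains reduce item [S → .] and shift items [P → . id e g], [S → . e], [S → . g P P] — shift-reduce conflict.
I6 contains reduce item [S → .] and shift items [P → . id e g], [S → . e], [S → . g P P] — shift-reduce conflict.
I10 contains reduce item [S → .] and shift items [P → . id e g], [S → . e], [S → . g P P] — shift-reduce conflict.

Answer: Yes — I2: [S → .] vs [P → . id e g]; I3: [S → .] vs [P → . id e g]; I6: [S → .] vs [P → . id e g]; I10: [S → .] vs [P → . id e g]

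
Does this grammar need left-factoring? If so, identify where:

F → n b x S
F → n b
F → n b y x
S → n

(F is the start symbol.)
Yes, F has productions with common prefix 'n b'

Left-factoring is needed when two productions for the same non-terminal
share a common prefix on the right-hand side.

Productions for F:
  F → n b x S
  F → n b
  F → n b y x

Found common prefix 'n b' in productions for F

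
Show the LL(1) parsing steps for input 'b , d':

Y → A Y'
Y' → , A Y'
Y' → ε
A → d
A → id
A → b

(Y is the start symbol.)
LL(1) parsing maintains a stack (initially the start symbol over $) and the input. At each step: if the stack top is a terminal, match it against the current input token; if it is a non-terminal N, replace it with the RHS of M[N, lookahead] (the unique production whose predict set contains the lookahead).

Stack is shown with the top on the left.

Stack     Input    Action
-------------------------
Y $       b , d $  output Y → A Y'
A Y' $    b , d $  output A → b
b Y' $    b , d $  match 'b'
Y' $      , d $    output Y' → , A Y'
, A Y' $  , d $    match ','
A Y' $    d $      output A → d
d Y' $    d $      match 'd'
Y' $      $        output Y' → ε
$         $        accept

The string is accepted.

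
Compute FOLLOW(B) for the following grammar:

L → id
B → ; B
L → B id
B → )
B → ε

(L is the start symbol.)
To compute FOLLOW(B), find every occurrence of B on a right-hand side N → α B β: add FIRST(β) \ {ε}, and if β is empty or nullable also add FOLLOW(N). Iterate to a fixed point.

In B → ; B: B is at the end; this adds FOLLOW(B) to itself — nothing new
In L → B id: B is followed by id, add FIRST(id) \ {ε} = { 'id' }

Taking the union: FOLLOW(B) = { 'id' }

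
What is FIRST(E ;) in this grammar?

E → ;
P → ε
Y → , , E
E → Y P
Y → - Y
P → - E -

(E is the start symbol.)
FIRST sets of the non-terminals involved (from the grammar, by fixed-point iteration):
  FIRST(E) = { ',', '-', ';' }

To compute FIRST(E ;), process the symbols left to right:
Symbol E is a non-terminal. Add FIRST(E) \ {ε} = { ',', '-', ';' }
E is not nullable (ε ∉ FIRST(E)), so stop here.
FIRST(E ;) = { ',', '-', ';' }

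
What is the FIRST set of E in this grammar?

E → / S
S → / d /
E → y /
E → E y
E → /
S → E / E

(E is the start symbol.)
From E → / S:
  - '/' is a terminal: add '/' and stop
From E → y /:
  - y is a terminal: add 'y' and stop
From E → E y:
  - E is the symbol being defined: contributes nothing new
    E is not nullable, so stop
From E → /:
  - '/' is a terminal: add '/' and stop

Collecting: FIRST(E) = { '/', 'y' }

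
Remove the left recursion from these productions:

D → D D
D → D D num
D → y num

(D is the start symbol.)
D → y num D'
D' → D D'
D' → D num D'
D' → ε

D is directly left-recursive. The standard transformation for
  A → A α₁ | ... | A α_m | β₁ | ... | β_n
is
  A  → β₁ A' | ... | β_n A'
  A' → α₁ A' | ... | α_m A' | ε

D → y num becomes D → y num D'
D → D D becomes D' → D D'
D → D D num becomes D' → D num D'
Add D' → ε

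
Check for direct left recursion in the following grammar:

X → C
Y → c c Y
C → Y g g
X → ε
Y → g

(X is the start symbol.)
No direct left recursion

X → C: starts with C
Y → c c Y: starts with c
C → Y g g: starts with Y
X → ε: starts with ε
Y → g: starts with g

No direct left recursion found.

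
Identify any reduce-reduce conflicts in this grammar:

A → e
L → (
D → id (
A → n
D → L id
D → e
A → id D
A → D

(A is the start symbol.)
Yes — I5: [A → e .] vs [D → e .]; I8: [D → id ( .] vs [L → ( .]

A reduce-reduce conflict occurs when an LR(0) state has two complete items [A → α .] and [B → β .] — both call for a reduction, and with no lookahead the parser cannot choose between them.

Augment with A' → A and build the canonical LR(0) collection (I0 = CLOSURE({[A' → . A]}), then GOTO on every symbol after a dot until no new states appear). It has 14 states:
  I0: { [A → . D], [A → . e], [A → . id D], [A → . n], [A' → . A], [D → . L id], [D → . e], [D → . id (], [L → . (] }  — shift
  I1: { [L → ( .] }  — reduce
  I2: { [A' → A .] }  — accept
  I3: { [A → D .] }  — reduce
  I4: { [D → L . id] }  — shift
  I5: { [A → e .], [D → e .] }  — 2 reduces
  I6: { [A → id . D], [D → . L id], [D → . e], [D → . id (], [D → id . (], [L → . (] }  — shift
  I7: { [A → n .] }  — reduce
  I8: { [D → id ( .], [L → ( .] }  — 2 reduces
  I9: { [A → id D .] }  — reduce
  I10: { [D → e .] }  — reduce
  I11: { [D → id . (] }  — shift
  I12: { [D → id ( .] }  — reduce
  I13: { [D → L id .] }  — reduce

I5 contains complete items [A → e .], [D → e .] — reduce-reduce conflict.
I8 contains complete items [D → id ( .], [L → ( .] — reduce-reduce conflict.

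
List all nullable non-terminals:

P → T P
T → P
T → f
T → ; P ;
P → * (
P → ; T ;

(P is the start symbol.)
There are no ε-productions, so no non-terminal can derive ε.
No non-terminals are nullable.

Answer: None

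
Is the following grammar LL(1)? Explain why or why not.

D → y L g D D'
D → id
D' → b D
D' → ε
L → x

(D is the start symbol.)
Relevant sets:
  FOLLOW(D') = { $, 'b' }

For D:
  PREDICT(D → y L g D D') = { 'y' }
  PREDICT(D → id) = { 'id' }
For D':
  PREDICT(D' → b D) = { 'b' }
  PREDICT(D' → ε) = { $, 'b' }
L has a single production, so nothing to check there.

Conflict found: Predict set conflict for D': { 'b' }
The grammar is NOT LL(1).

Answer: No. Predict set conflict for D': { 'b' }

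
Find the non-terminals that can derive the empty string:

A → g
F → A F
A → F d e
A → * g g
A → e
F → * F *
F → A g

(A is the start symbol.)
None

There are no ε-productions, so no non-terminal can derive ε.
No non-terminals are nullable.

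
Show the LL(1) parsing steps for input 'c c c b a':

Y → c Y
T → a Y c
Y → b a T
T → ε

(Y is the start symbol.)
LL(1) parsing maintains a stack (initially the start symbol over $) and the input. At each step: if the stack top is a terminal, match it against the current input token; if it is a non-terminal N, replace it with the RHS of M[N, lookahead] (the unique production whose predict set contains the lookahead).

Stack is shown with the top on the left.

Stack    Input        Action
----------------------------
Y $      c c c b a $  output Y → c Y
c Y $    c c c b a $  match 'c'
Y $      c c b a $    output Y → c Y
c Y $    c c b a $    match 'c'
Y $      c b a $      output Y → c Y
c Y $    c b a $      match 'c'
Y $      b a $        output Y → b a T
b a T $  b a $        match 'b'
a T $    a $          match 'a'
T $      $            output T → ε
$        $            accept

The string is accepted.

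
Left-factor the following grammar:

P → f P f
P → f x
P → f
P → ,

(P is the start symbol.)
Left-factoring transforms A → αβ₁ | αβ₂ into A → αA' and A' → β₁ | β₂
(α is the longest common prefix among the alternatives). Repeat until
no nonterminal has two alternatives with a common prefix.

Round 1: P has alternatives sharing prefix 'f'. Introduce P': P → f P'
  Add: P' → P f
  Add: P' → x
  Add: P' → ε

No remaining common prefixes — done.

Resulting grammar:
P → f P'
P' → P f
P' → x
P' → ε
P → ,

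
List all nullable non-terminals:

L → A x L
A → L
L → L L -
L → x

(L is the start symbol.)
There are no ε-productions, so no non-terminal can derive ε.
No non-terminals are nullable.

Answer: None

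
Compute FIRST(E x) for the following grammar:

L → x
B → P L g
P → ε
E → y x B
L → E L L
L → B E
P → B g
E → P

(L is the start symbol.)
{ 'x', 'y' }

FIRST sets of the non-terminals involved (from the grammar, by fixed-point iteration):
  FIRST(E) = { 'x', 'y', ε }

To compute FIRST(E x), process the symbols left to right:
Symbol E is a non-terminal. Add FIRST(E) \ {ε} = { 'x', 'y' }
E is nullable (ε ∈ FIRST(E)), continue to the next symbol.
Symbol x is a terminal. Add 'x' and stop.
FIRST(E x) = { 'x', 'y' }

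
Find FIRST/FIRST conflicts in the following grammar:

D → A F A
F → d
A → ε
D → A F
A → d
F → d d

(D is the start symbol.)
Yes. D → A F A / D → A F on { 'd' }; F → d / F → d d on { 'd' }

A FIRST/FIRST conflict occurs when two productions N → α and N → β for the same non-terminal have FIRST(α) ∩ FIRST(β) ≠ ∅ (with ε ∈ FIRST of a nullable right-hand side, so two nullable alternatives also conflict).

FIRST sets of the non-terminals at (or reachable through a nullable prefix from) the front of some alternative:
  FIRST(A) = { 'd', ε }
  FIRST(F) = { 'd' }

Productions for D:
  D → A F A: FIRST = { 'd' }
  D → A F: FIRST = { 'd' }
Productions for F:
  F → d: FIRST = { 'd' }
  F → d d: FIRST = { 'd' }
Productions for A:
  A → ε: FIRST = { ε }
  A → d: FIRST = { 'd' }

Conflict for D: D → A F A and D → A F
  Overlap: { 'd' }
Conflict for F: F → d and F → d d
  Overlap: { 'd' }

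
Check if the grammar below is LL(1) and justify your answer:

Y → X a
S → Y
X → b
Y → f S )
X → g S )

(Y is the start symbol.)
Relevant sets:
  FIRST(X) = { 'b', 'g' }

For Y:
  PREDICT(Y → X a) = { 'b', 'g' }
  PREDICT(Y → f S ')') = { 'f' }
For X:
  PREDICT(X → b) = { 'b' }
  PREDICT(X → g S ')') = { 'g' }
S has a single production, so nothing to check there.

All predict sets are disjoint. The grammar IS LL(1).

Answer: Yes, the grammar is LL(1).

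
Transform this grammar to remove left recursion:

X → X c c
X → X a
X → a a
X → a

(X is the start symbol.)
X is directly left-recursive. The standard transformation for
  A → A α₁ | ... | A α_m | β₁ | ... | β_n
is
  A  → β₁ A' | ... | β_n A'
  A' → α₁ A' | ... | α_m A' | ε

X → a a becomes X → a a X'
X → a becomes X → a X'
X → X c c becomes X' → c c X'
X → X a becomes X' → a X'
Add X' → ε

Resulting grammar:
X → a a X'
X → a X'
X' → c c X'
X' → a X'
X' → ε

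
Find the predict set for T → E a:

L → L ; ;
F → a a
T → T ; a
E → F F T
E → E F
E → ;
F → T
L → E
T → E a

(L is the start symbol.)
PREDICT(T → E a) = (FIRST(RHS) \ {ε}) ∪ (FOLLOW(T) if ε ∈ FIRST(RHS), i.e. RHS ⇒* ε)
FIRST(E) = { ';', 'a' }
FIRST(E a) = { ';', 'a' }
ε ∉ FIRST(E a), so FOLLOW(T) is not added.
PREDICT(T → E a) = { ';', 'a' }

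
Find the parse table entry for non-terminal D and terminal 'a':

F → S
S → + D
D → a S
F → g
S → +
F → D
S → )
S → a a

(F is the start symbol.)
D → a S

To find M[D, 'a'], we find productions for D where 'a' is in the predict set (PREDICT(N → α) = (FIRST(α) \ {ε}) ∪ (FOLLOW(N) if α ⇒* ε)).

D → a S: PREDICT = { 'a' }
  'a' is in predict set, so this production goes in M[D, 'a']

M[D, 'a'] = D → a S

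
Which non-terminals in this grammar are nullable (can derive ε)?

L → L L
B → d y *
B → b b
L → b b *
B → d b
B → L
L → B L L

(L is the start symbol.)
A non-terminal is nullable if it can derive ε (the empty string): either it has an ε-production, or it has a production whose right-hand side consists entirely of nullable non-terminals.

There are no ε-productions, so no non-terminal can derive ε.
No non-terminals are nullable.

Answer: None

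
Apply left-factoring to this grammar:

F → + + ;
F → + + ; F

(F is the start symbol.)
Left-factoring transforms A → αβ₁ | αβ₂ into A → αA' and A' → β₁ | β₂
(α is the longest common prefix among the alternatives). Repeat until
no nonterminal has two alternatives with a common prefix.

Round 1: F has alternatives sharing prefix '+ + ;'. Introduce F': F → + + ; F'
  Add: F' → ε
  Add: F' → F

No remaining common prefixes — done.

Resulting grammar:
F → + + ; F'
F' → ε
F' → F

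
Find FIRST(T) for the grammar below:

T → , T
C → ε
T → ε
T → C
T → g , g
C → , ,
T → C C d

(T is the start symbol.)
{ ',', 'd', 'g', ε }

To compute FIRST(T), examine every production with T on the left-hand side, reading each right-hand side left to right until a non-nullable symbol is reached.

FIRST sets of the other non-terminals involved (by the same procedure, iterated to a fixed point):
  FIRST(C) = { ',', ε }

From T → , T:
  - ',' is a terminal: add ',' and stop
From T → ε:
  - ε-production, so ε ∈ FIRST(T)
From T → C:
  - C is a non-terminal: add FIRST(C) \ {ε} = { ',' }
    C is nullable and nothing follows, so the whole right-hand side can vanish: ε ∈ FIRST(T)
From T → g , g:
  - g is a terminal: add 'g' and stop
From T → C C d:
  - C is a non-terminal: add FIRST(C) \ {ε} = { ',' }
    C is nullable, so continue to the next symbol
  - C is a non-terminal: add FIRST(C) \ {ε} = { ',' }
    C is nullable, so continue to the next symbol
  - d is a terminal: add 'd' and stop

Collecting: FIRST(T) = { ',', 'd', 'g', ε }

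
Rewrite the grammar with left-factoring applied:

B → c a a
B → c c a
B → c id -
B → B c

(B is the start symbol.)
B → c B'
B' → a a
B' → c a
B' → id -
B → B c

Left-factoring transforms A → αβ₁ | αβ₂ into A → αA' and A' → β₁ | β₂
(α is the longest common prefix among the alternatives). Repeat until
no nonterminal has two alternatives with a common prefix.

Round 1: B has alternatives sharing prefix 'c'. Introduce B': B → c B'
  Add: B' → a a
  Add: B' → c a
  Add: B' → id -

No remaining common prefixes — done.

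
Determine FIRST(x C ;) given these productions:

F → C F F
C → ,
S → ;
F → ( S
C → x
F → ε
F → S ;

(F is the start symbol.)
{ 'x' }

To compute FIRST(x C ;), process the symbols left to right:
Symbol x is a terminal. Add 'x' and stop.
FIRST(x C ;) = { 'x' }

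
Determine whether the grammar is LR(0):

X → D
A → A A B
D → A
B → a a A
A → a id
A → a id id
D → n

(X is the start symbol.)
Augment with X' → X and build the canonical LR(0) collection (I0 = CLOSURE({[X' → . X]}), then GOTO on every symbol after a dot until no new states appear). It has 13 states:
  I0: { [A → . A A B], [A → . a id id], [A → . a id], [D → . A], [D → . n], [X → . D], [X' → . X] }  — shift
  I1: { [A → . A A B], [A → . a id id], [A → . a id], [A → A . A B], [D → A .] }  — shift, reduce
  I2: { [X → D .] }  — reduce
  I3: { [X' → X .] }  — accept
  I4: { [A → a . id id], [A → a . id] }  — shift
  I5: { [D → n .] }  — reduce
  I6: { [A → a id . id], [A → a id .] }  — shift, reduce
  I7: { [A → a id id .] }  — reduce
  I8: { [A → . A A B], [A → . a id id], [A → . a id], [A → A . A B], [A → A A . B], [B → . a a A] }  — shift
  I9: { [A → A A B .] }  — reduce
  I10: { [A → a . id id], [A → a . id], [B → a . a A] }  — shift
  I11: { [A → . A A B], [A → . a id id], [A → . a id], [B → a a . A] }  — shift
  I12: { [A → . A A B], [A → . a id id], [A → . a id], [A → A . A B], [B → a a A .] }  — shift, reduce

Conflict in state I1:
  Shift-reduce conflict between [D → A .] and [A → . a id]
So the grammar is NOT LR(0).

Answer: No. Shift-reduce conflict between [D → A .] and [A → . a id]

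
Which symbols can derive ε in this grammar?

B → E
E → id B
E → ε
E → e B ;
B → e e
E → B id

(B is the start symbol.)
{ 'B', 'E' }

ε-productions: E → ε
So E is immediately nullable.
B → E: every symbol on the right is nullable, so B is nullable too.
Every non-terminal is now nullable.
Nullable = { 'B', 'E' }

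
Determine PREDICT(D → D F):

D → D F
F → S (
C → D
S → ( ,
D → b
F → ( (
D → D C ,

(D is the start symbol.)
{ 'b' }

PREDICT(D → D F) = (FIRST(RHS) \ {ε}) ∪ (FOLLOW(D) if ε ∈ FIRST(RHS), i.e. RHS ⇒* ε)
FIRST(D) = { 'b' }
FIRST(D F) = { 'b' }
ε ∉ FIRST(D F), so FOLLOW(D) is not added.
PREDICT(D → D F) = { 'b' }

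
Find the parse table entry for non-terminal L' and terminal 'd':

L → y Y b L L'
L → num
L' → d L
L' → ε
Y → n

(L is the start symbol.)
L' → d L, L' → ε

To find M[L', 'd'], we find productions for L' where 'd' is in the predict set (PREDICT(N → α) = (FIRST(α) \ {ε}) ∪ (FOLLOW(N) if α ⇒* ε)).

Relevant sets:
  FOLLOW(L') = { $, 'd' }

L' → d L: PREDICT = { 'd' }
  'd' is in predict set, so this production goes in M[L', 'd']
L' → ε: PREDICT = { $, 'd' }
  'd' is in predict set, so this production goes in M[L', 'd']

M[L', 'd'] = L' → d L, L' → ε  (a multiply-defined cell — the grammar is not LL(1))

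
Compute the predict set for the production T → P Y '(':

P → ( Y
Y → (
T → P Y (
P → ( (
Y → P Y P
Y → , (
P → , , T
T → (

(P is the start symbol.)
PREDICT(T → P Y '(') = (FIRST(RHS) \ {ε}) ∪ (FOLLOW(T) if ε ∈ FIRST(RHS), i.e. RHS ⇒* ε)
FIRST(P) = { '(', ',' }
FIRST(P Y '(') = { '(', ',' }
ε ∉ FIRST(P Y '('), so FOLLOW(T) is not added.
PREDICT(T → P Y '(') = { '(', ',' }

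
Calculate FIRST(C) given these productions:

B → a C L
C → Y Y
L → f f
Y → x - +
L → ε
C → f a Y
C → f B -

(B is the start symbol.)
To compute FIRST(C), examine every production with C on the left-hand side, reading each right-hand side left to right until a non-nullable symbol is reached.

FIRST sets of the other non-terminals involved (by the same procedure, iterated to a fixed point):
  FIRST(Y) = { 'x' }

From C → Y Y:
  - Y is a non-terminal: add FIRST(Y) \ {ε} = { 'x' }
    Y is not nullable, so stop
From C → f a Y:
  - f is a terminal: add 'f' and stop
From C → f B -:
  - f is a terminal: add 'f' and stop

Collecting: FIRST(C) = { 'f', 'x' }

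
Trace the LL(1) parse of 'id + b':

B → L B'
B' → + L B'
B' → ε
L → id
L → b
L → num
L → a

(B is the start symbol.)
LL(1) parsing maintains a stack (initially the start symbol over $) and the input. At each step: if the stack top is a terminal, match it against the current input token; if it is a non-terminal N, replace it with the RHS of M[N, lookahead] (the unique production whose predict set contains the lookahead).

Stack is shown with the top on the left.

Stack     Input     Action
--------------------------
B $       id + b $  output B → L B'
L B' $    id + b $  output L → id
id B' $   id + b $  match 'id'
B' $      + b $     output B' → + L B'
+ L B' $  + b $     match '+'
L B' $    b $       output L → b
b B' $    b $       match 'b'
B' $      $         output B' → ε
$         $         accept

The string is accepted.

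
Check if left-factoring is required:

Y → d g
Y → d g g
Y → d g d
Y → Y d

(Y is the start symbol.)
Yes, Y has productions with common prefix 'd g'

Left-factoring is needed when two productions for the same non-terminal
share a common prefix on the right-hand side.

Productions for Y:
  Y → d g
  Y → d g g
  Y → d g d
  Y → Y d

Found common prefix 'd g' in productions for Y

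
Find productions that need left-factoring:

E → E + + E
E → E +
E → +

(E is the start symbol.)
Yes, E has productions with common prefix 'E +'

Left-factoring is needed when two productions for the same non-terminal
share a common prefix on the right-hand side.

Productions for E:
  E → E + + E
  E → E +
  E → +

Found common prefix 'E +' in productions for E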